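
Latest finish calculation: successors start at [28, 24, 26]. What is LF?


LF = min of all successor start times
Successors start at: [28, 24, 26]
LF = min(28, 24, 26)
= 24


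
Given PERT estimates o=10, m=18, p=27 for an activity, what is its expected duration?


te = (o + 4m + p) / 6
= (10 + 4×18 + 27) / 6
= (10 + 72 + 27) / 6
= 109 / 6
= 18.17


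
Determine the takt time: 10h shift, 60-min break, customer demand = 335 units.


Available = 10×60 - 60 = 540 min
Takt time = 540 / 335
= 1.61 min/unit


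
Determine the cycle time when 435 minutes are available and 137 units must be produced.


Cycle time = available time / demand
= 435 / 137
= 3.18 min/unit


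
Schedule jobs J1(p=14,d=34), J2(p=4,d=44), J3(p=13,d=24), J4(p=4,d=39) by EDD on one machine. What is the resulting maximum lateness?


EDD order: J3 → J1 → J4 → J2
Completion and lateness:
  J3: C=13, d=24, L=13-24=-11
  J1: C=27, d=34, L=27-34=-7
  J4: C=31, d=39, L=31-39=-8
  J2: C=35, d=44, L=35-44=-9
Lmax = max(-11, -7, -8, -9)
= -7


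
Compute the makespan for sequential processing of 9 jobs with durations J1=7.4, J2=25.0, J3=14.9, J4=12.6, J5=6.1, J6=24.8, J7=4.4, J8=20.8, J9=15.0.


Sequential makespan: sum all processing times
= 7.4 + 25.0 + 14.9 + 12.6 + 6.1 + 24.8 + 4.4 + 20.8 + 15.0
= 131.0 time units


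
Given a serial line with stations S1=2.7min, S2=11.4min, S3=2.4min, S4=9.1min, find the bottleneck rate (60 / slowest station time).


Bottleneck = longest station time
Station times: [2.7, 11.4, 2.4, 9.1]
Max = 11.4 min
Rate = 60 / 11.4
= 5.26 units/hour (bottleneck: 11.4min)


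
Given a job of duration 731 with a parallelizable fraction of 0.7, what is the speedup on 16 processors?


Amdahl's law: T_p = T × ((1-p) + p/N)
= 731 × ((1-0.7) + 0.7/16)
= 731 × (0.30 + 0.0437)
= 731 × 0.3438
= 251.28
Speedup = 731/251.28
= 2.91×


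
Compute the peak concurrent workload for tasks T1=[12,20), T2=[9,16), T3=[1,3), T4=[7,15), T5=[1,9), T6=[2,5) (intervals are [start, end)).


Check each time point for overlaps:
  t=2: 3 tasks active (T3, T5, T6)
Max concurrent = 3


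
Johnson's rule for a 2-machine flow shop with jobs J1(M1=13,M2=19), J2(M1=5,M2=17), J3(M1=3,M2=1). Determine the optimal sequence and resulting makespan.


Johnson's rule:
Group 1 (M1≤M2, sort by M1): ['J2', 'J1']
Group 2 (M1>M2, sort desc M2): ['J3']
Sequence: J2 → J1 → J3
Makespan calculation:
  J2: M1 done=5, M2 done=22
  J1: M1 done=18, M2 done=41
  J3: M1 done=21, M2 done=42
= Sequence: J2 → J1 → J3, Makespan: 42


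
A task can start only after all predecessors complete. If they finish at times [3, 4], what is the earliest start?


ES = max of all predecessor completion times
Predecessors: [3, 4]
ES = max(3, 4)
= 4


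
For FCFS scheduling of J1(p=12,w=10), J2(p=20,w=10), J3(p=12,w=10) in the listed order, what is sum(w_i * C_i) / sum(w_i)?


Completion times:
  J1: C=12, w×C=10×12=120
  J2: C=32, w×C=10×32=320
  J3: C=44, w×C=10×44=440
Sum w×C = 880
Sum w = 30
Weighted avg = 880/30
= 29.33


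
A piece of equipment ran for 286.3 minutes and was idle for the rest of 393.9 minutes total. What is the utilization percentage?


Utilization = busy / total × 100
= 286.3 / 393.9 × 100
= 72.7%


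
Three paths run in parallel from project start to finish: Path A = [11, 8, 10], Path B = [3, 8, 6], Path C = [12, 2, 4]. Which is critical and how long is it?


Path A: 11 + 8 + 10 = 29
Path B: 3 + 8 + 6 = 17
Path C: 12 + 2 + 4 = 18
Critical path = longest = max(29, 17, 18)
= 29 (Path A)


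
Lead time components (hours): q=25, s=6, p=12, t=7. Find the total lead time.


Lead time = queue + setup + processing + transit
= 25 + 6 + 12 + 7
= 50 hours


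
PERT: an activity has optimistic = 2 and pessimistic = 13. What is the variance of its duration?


σ² = ((p - o) / 6)² = (p - o)² / 36
= (13 - 2)² / 36
= 11² / 36
= 121 / 36
= 3.3611


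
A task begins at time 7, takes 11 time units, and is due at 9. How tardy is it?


Completion = start + processing = 7 + 11 = 18
Tardiness = max(0, C - d) = max(0, 18 - 9)
= max(0, 9)
= 9


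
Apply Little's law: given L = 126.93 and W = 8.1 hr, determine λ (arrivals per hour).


Little's law: L = λW → λ = L / W
= 126.93 / 8.1
= 15.67 per hour


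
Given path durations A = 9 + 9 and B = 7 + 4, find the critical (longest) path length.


Path A: 9 + 9 = 18
Path B: 7 + 4 = 11
Critical path = longest = max(18, 11)
= 18 (Path A)


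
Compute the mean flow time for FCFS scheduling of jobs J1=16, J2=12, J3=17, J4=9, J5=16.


Completion times:
  J1: completes at 16
  J2: completes at 28
  J3: completes at 45
  J4: completes at 54
  J5: completes at 70
Sum = 213
Average = 213/5
= 42.60


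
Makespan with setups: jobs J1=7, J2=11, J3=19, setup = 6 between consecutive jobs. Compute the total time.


Makespan = Σ processing + (n-1) × setup
= (7 + 11 + 19) + (3-1)×6
= 37 + 12
= 49 time units


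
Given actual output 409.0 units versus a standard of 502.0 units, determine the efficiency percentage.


Efficiency = (actual / standard) × 100
= (409.0 / 502.0) × 100
= 81.5%


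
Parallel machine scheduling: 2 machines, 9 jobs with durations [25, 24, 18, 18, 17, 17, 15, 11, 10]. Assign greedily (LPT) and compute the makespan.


Jobs (LPT sorted): [25, 24, 18, 18, 17, 17, 15, 11, 10]
Machines: 2
  J=25 → Machine 1 (load: 0+25=25)
  J=24 → Machine 2 (load: 0+24=24)
  J=18 → Machine 2 (load: 24+18=42)
  J=18 → Machine 1 (load: 25+18=43)
  J=17 → Machine 2 (load: 42+17=59)
  J=17 → Machine 1 (load: 43+17=60)
  J=15 → Machine 2 (load: 59+15=74)
  J=11 → Machine 1 (load: 60+11=71)
  J=10 → Machine 1 (load: 71+10=81)
Machine loads: [81, 74]
Makespan = max = 81 time units


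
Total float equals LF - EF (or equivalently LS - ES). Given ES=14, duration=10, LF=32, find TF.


EF = ES + duration = 14 + 10 = 24
LS = LF - duration = 32 - 10 = 22
Total Float = LF - EF = 32 - 24
(or LS - ES = 22 - 14)
= 8


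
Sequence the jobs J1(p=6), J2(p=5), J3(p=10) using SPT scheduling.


SPT: sort by shortest processing time
  J2: p=5
  J1: p=6
  J3: p=10
Order: J2 → J1 → J3


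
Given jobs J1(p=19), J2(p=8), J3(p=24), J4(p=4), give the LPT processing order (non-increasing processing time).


LPT: sort by longest processing time first
  J3: p=24
  J1: p=19
  J2: p=8
  J4: p=4
Order: J3 → J1 → J2 → J4


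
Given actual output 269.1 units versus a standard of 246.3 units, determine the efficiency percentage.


Efficiency = (actual / standard) × 100
= (269.1 / 246.3) × 100
= 109.3%


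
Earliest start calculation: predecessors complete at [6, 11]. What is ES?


ES = max of all predecessor completion times
Predecessors: [6, 11]
ES = max(6, 11)
= 11


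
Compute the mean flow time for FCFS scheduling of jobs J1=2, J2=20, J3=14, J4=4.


Completion times:
  J1: completes at 2
  J2: completes at 22
  J3: completes at 36
  J4: completes at 40
Sum = 100
Average = 100/4
= 25.00


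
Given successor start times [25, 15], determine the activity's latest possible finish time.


LF = min of all successor start times
Successors start at: [25, 15]
LF = min(25, 15)
= 15


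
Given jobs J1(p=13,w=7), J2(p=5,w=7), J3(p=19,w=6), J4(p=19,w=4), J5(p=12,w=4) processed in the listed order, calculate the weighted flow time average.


Completion times:
  J1: C=13, w×C=7×13=91
  J2: C=18, w×C=7×18=126
  J3: C=37, w×C=6×37=222
  J4: C=56, w×C=4×56=224
  J5: C=68, w×C=4×68=272
Sum w×C = 935
Sum w = 28
Weighted avg = 935/28
= 33.39


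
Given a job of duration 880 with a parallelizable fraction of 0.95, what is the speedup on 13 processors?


Amdahl's law: T_p = T × ((1-p) + p/N)
= 880 × ((1-0.95) + 0.95/13)
= 880 × (0.05 + 0.0731)
= 880 × 0.1231
= 108.31
Speedup = 880/108.31
= 8.12×


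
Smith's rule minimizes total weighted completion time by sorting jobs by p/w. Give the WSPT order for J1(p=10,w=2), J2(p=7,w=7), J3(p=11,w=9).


WSPT (Smith's rule): sort by p/w ascending
  J2: p/w = 7/7 = 1.000
  J3: p/w = 11/9 = 1.222
  J1: p/w = 10/2 = 5.000
Order: J2 → J3 → J1


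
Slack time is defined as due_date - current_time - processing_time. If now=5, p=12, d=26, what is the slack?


Slack = due - current_time - processing
= 26 - 5 - 12
= 9


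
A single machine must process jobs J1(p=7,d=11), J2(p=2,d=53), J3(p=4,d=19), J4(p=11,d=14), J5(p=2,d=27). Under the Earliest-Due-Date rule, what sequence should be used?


EDD: sort by earliest due date
  J1: d=11, p=7
  J4: d=14, p=11
  J3: d=19, p=4
  J5: d=27, p=2
  J2: d=53, p=2
Order: J1 → J4 → J3 → J5 → J2


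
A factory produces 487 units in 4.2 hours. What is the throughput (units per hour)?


Throughput = units / time
= 487 / 4.2
= 116.0 units/hour


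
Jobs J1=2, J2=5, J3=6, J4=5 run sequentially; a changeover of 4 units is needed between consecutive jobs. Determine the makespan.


Makespan = Σ processing + (n-1) × setup
= (2 + 5 + 6 + 5) + (4-1)×4
= 18 + 12
= 30 time units


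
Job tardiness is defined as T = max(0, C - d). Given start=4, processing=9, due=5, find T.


Completion = start + processing = 4 + 9 = 13
Tardiness = max(0, C - d) = max(0, 13 - 5)
= max(0, 8)
= 8


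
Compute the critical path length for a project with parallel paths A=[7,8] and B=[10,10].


Path A: 7 + 8 = 15
Path B: 10 + 10 = 20
Critical path = longest = max(15, 20)
= 20 (Path B)


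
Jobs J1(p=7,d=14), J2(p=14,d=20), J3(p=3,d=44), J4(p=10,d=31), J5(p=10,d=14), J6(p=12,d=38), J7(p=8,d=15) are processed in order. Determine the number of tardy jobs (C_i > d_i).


Completion vs due date:
  J1: C=7, d=14 → on time
  J2: C=21, d=20 → TARDY
  J3: C=24, d=44 → on time
  J4: C=34, d=31 → TARDY
  J5: C=44, d=14 → TARDY
  J6: C=56, d=38 → TARDY
  J7: C=64, d=15 → TARDY
Tardy jobs: J2, J4, J5, J6, J7
Count = 5


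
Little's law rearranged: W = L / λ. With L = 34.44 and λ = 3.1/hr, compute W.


Little's law: L = λW → W = L / λ
= 34.44 / 3.1
= 11.11 hours


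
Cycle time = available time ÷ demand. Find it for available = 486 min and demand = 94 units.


Cycle time = available time / demand
= 486 / 94
= 5.17 min/unit


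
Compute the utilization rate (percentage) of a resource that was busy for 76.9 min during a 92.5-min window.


Utilization = busy / total × 100
= 76.9 / 92.5 × 100
= 83.1%


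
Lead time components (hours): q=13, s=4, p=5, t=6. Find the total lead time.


Lead time = queue + setup + processing + transit
= 13 + 4 + 5 + 6
= 28 hours


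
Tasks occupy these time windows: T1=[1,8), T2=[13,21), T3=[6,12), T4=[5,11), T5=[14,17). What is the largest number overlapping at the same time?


Check each time point for overlaps:
  t=6: 3 tasks active (T1, T3, T4)
Max concurrent = 3


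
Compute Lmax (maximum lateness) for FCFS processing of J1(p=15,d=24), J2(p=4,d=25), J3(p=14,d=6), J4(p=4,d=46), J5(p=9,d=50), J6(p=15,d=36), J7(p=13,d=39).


Lateness per job (L = C - d):
  J1: C=15, d=24, L=-9
  J2: C=19, d=25, L=-6
  J3: C=33, d=6, L=27
  J4: C=37, d=46, L=-9
  J5: C=46, d=50, L=-4
  J6: C=61, d=36, L=25
  J7: C=74, d=39, L=35
Lmax = max(-9, -6, 27, -9, -4, 25, 35)
= 35


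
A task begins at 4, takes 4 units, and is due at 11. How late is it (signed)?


Completion = 4 + 4 = 8
Lateness = C - d = 8 - 11
= -3


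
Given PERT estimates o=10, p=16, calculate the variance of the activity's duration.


σ² = ((p - o) / 6)² = (p - o)² / 36
= (16 - 10)² / 36
= 6² / 36
= 36 / 36
= 1.0000


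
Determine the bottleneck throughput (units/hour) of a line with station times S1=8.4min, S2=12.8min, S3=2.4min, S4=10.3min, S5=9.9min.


Bottleneck = longest station time
Station times: [8.4, 12.8, 2.4, 10.3, 9.9]
Max = 12.8 min
Rate = 60 / 12.8
= 4.69 units/hour (bottleneck: 12.8min)


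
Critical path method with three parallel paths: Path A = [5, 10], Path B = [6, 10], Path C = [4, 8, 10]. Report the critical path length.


Path A: 5 + 10 = 15
Path B: 6 + 10 = 16
Path C: 4 + 8 + 10 = 22
Critical path = longest = max(15, 16, 22)
= 22 (Path C)


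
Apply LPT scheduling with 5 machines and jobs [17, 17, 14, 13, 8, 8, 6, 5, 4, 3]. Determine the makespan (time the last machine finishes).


Jobs (LPT sorted): [17, 17, 14, 13, 8, 8, 6, 5, 4, 3]
Machines: 5
  J=17 → Machine 1 (load: 0+17=17)
  J=17 → Machine 2 (load: 0+17=17)
  J=14 → Machine 3 (load: 0+14=14)
  J=13 → Machine 4 (load: 0+13=13)
  J=8 → Machine 5 (load: 0+8=8)
  J=8 → Machine 5 (load: 8+8=16)
  J=6 → Machine 4 (load: 13+6=19)
  J=5 → Machine 3 (load: 14+5=19)
  J=4 → Machine 5 (load: 16+4=20)
  J=3 → Machine 1 (load: 17+3=20)
Machine loads: [20, 17, 19, 19, 20]
Makespan = max = 20 time units


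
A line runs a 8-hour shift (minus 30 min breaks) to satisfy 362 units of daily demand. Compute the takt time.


Available = 8×60 - 30 = 450 min
Takt time = 450 / 362
= 1.24 min/unit


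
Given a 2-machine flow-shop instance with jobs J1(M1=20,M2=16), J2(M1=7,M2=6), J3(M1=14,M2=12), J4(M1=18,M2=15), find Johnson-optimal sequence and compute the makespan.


Johnson's rule:
Group 1 (M1≤M2, sort by M1): []
Group 2 (M1>M2, sort desc M2): ['J1', 'J4', 'J3', 'J2']
Sequence: J1 → J4 → J3 → J2
Makespan calculation:
  J1: M1 done=20, M2 done=36
  J4: M1 done=38, M2 done=53
  J3: M1 done=52, M2 done=65
  J2: M1 done=59, M2 done=71
= Sequence: J1 → J4 → J3 → J2, Makespan: 71


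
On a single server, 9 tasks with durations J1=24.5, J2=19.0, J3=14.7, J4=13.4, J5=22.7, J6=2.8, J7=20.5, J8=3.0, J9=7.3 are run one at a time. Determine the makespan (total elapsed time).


Sequential makespan: sum all processing times
= 24.5 + 19.0 + 14.7 + 13.4 + 22.7 + 2.8 + 20.5 + 3.0 + 7.3
= 127.9 time units


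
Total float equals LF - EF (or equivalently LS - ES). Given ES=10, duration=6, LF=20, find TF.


EF = ES + duration = 10 + 6 = 16
LS = LF - duration = 20 - 6 = 14
Total Float = LF - EF = 20 - 16
(or LS - ES = 14 - 10)
= 4


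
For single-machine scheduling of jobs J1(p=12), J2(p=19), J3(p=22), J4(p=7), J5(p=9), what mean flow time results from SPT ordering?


SPT order: J4 → J5 → J1 → J2 → J3
Completion times:
  J4: C=7
  J5: C=16
  J1: C=28
  J2: C=47
  J3: C=69
Sum = 167, n = 5
Mean flow = 167/5
= 33.40


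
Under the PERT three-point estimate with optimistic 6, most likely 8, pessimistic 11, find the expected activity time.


te = (o + 4m + p) / 6
= (6 + 4×8 + 11) / 6
= (6 + 32 + 11) / 6
= 49 / 6
= 8.17


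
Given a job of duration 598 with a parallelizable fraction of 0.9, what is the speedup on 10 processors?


Amdahl's law: T_p = T × ((1-p) + p/N)
= 598 × ((1-0.9) + 0.9/10)
= 598 × (0.10 + 0.0900)
= 598 × 0.1900
= 113.62
Speedup = 598/113.62
= 5.26×


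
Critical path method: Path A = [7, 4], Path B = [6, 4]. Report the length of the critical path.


Path A: 7 + 4 = 11
Path B: 6 + 4 = 10
Critical path = longest = max(11, 10)
= 11 (Path A)


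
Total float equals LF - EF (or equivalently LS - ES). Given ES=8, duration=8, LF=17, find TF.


EF = ES + duration = 8 + 8 = 16
LS = LF - duration = 17 - 8 = 9
Total Float = LF - EF = 17 - 16
(or LS - ES = 9 - 8)
= 1


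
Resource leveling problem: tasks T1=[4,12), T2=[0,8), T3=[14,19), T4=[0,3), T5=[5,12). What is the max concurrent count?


Check each time point for overlaps:
  t=5: 3 tasks active (T1, T2, T5)
Max concurrent = 3


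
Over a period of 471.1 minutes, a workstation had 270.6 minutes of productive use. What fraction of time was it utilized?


Utilization = busy / total × 100
= 270.6 / 471.1 × 100
= 57.4%


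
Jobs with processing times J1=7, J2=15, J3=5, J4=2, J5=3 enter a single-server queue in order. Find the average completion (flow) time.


Completion times:
  J1: completes at 7
  J2: completes at 22
  J3: completes at 27
  J4: completes at 29
  J5: completes at 32
Sum = 117
Average = 117/5
= 23.40


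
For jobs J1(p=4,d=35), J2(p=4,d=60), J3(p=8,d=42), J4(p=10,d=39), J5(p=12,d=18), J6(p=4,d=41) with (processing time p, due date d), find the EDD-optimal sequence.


EDD: sort by earliest due date
  J5: d=18, p=12
  J1: d=35, p=4
  J4: d=39, p=10
  J6: d=41, p=4
  J3: d=42, p=8
  J2: d=60, p=4
Order: J5 → J1 → J4 → J6 → J3 → J2


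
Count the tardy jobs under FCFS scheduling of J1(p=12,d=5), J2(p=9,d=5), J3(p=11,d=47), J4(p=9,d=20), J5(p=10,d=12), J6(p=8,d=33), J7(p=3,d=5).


Completion vs due date:
  J1: C=12, d=5 → TARDY
  J2: C=21, d=5 → TARDY
  J3: C=32, d=47 → on time
  J4: C=41, d=20 → TARDY
  J5: C=51, d=12 → TARDY
  J6: C=59, d=33 → TARDY
  J7: C=62, d=5 → TARDY
Tardy jobs: J1, J2, J4, J5, J6, J7
Count = 6


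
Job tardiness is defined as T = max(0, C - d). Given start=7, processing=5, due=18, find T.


Completion = start + processing = 7 + 5 = 12
Tardiness = max(0, C - d) = max(0, 12 - 18)
= max(0, -6)
= 0


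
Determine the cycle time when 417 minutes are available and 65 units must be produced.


Cycle time = available time / demand
= 417 / 65
= 6.42 min/unit


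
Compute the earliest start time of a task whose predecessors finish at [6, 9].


ES = max of all predecessor completion times
Predecessors: [6, 9]
ES = max(6, 9)
= 9


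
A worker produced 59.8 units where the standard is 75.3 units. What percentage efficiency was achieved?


Efficiency = (actual / standard) × 100
= (59.8 / 75.3) × 100
= 79.4%


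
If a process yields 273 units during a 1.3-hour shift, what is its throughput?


Throughput = units / time
= 273 / 1.3
= 210.0 units/hour


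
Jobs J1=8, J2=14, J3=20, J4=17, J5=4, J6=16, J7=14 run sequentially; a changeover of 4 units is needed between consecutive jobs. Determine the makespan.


Makespan = Σ processing + (n-1) × setup
= (8 + 14 + 20 + 17 + 4 + 16 + 14) + (7-1)×4
= 93 + 24
= 117 time units


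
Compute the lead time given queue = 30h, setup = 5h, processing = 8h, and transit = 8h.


Lead time = queue + setup + processing + transit
= 30 + 5 + 8 + 8
= 51 hours


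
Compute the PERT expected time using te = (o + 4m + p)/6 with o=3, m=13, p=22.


te = (o + 4m + p) / 6
= (3 + 4×13 + 22) / 6
= (3 + 52 + 22) / 6
= 77 / 6
= 12.83


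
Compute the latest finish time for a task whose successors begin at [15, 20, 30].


LF = min of all successor start times
Successors start at: [15, 20, 30]
LF = min(15, 20, 30)
= 15


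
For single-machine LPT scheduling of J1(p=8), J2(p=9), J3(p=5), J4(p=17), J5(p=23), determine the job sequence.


LPT: sort by longest processing time first
  J5: p=23
  J4: p=17
  J2: p=9
  J1: p=8
  J3: p=5
Order: J5 → J4 → J2 → J1 → J3


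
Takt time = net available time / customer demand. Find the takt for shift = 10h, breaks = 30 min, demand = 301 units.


Available = 10×60 - 30 = 570 min
Takt time = 570 / 301
= 1.89 min/unit


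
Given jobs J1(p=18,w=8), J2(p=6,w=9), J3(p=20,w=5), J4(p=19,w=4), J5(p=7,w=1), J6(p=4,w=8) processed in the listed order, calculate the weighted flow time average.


Completion times:
  J1: C=18, w×C=8×18=144
  J2: C=24, w×C=9×24=216
  J3: C=44, w×C=5×44=220
  J4: C=63, w×C=4×63=252
  J5: C=70, w×C=1×70=70
  J6: C=74, w×C=8×74=592
Sum w×C = 1494
Sum w = 35
Weighted avg = 1494/35
= 42.69


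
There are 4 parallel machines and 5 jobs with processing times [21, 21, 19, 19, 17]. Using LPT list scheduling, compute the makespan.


Jobs (LPT sorted): [21, 21, 19, 19, 17]
Machines: 4
  J=21 → Machine 1 (load: 0+21=21)
  J=21 → Machine 2 (load: 0+21=21)
  J=19 → Machine 3 (load: 0+19=19)
  J=19 → Machine 4 (load: 0+19=19)
  J=17 → Machine 3 (load: 19+17=36)
Machine loads: [21, 21, 36, 19]
Makespan = max = 36 time units


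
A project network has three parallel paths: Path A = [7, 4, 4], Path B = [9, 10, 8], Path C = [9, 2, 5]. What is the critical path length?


Path A: 7 + 4 + 4 = 15
Path B: 9 + 10 + 8 = 27
Path C: 9 + 2 + 5 = 16
Critical path = longest = max(15, 27, 16)
= 27 (Path B)


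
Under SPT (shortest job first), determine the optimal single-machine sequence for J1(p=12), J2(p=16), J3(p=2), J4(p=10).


SPT: sort by shortest processing time
  J3: p=2
  J4: p=10
  J1: p=12
  J2: p=16
Order: J3 → J4 → J1 → J2


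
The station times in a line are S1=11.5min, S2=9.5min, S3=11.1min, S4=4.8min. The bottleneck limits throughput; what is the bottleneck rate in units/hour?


Bottleneck = longest station time
Station times: [11.5, 9.5, 11.1, 4.8]
Max = 11.5 min
Rate = 60 / 11.5
= 5.22 units/hour (bottleneck: 11.5min)


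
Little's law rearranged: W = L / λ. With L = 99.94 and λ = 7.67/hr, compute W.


Little's law: L = λW → W = L / λ
= 99.94 / 7.67
= 13.03 hours


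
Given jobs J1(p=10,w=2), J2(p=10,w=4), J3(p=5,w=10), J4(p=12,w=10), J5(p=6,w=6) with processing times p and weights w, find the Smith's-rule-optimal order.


WSPT (Smith's rule): sort by p/w ascending
  J3: p/w = 5/10 = 0.500
  J5: p/w = 6/6 = 1.000
  J4: p/w = 12/10 = 1.200
  J2: p/w = 10/4 = 2.500
  J1: p/w = 10/2 = 5.000
Order: J3 → J5 → J4 → J2 → J1


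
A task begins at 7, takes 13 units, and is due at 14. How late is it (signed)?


Completion = 7 + 13 = 20
Lateness = C - d = 20 - 14
= 6


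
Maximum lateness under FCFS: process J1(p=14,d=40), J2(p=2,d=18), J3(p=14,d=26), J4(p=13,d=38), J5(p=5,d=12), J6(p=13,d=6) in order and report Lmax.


Lateness per job (L = C - d):
  J1: C=14, d=40, L=-26
  J2: C=16, d=18, L=-2
  J3: C=30, d=26, L=4
  J4: C=43, d=38, L=5
  J5: C=48, d=12, L=36
  J6: C=61, d=6, L=55
Lmax = max(-26, -2, 4, 5, 36, 55)
= 55


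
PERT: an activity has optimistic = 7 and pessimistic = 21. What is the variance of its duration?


σ² = ((p - o) / 6)² = (p - o)² / 36
= (21 - 7)² / 36
= 14² / 36
= 196 / 36
= 5.4444


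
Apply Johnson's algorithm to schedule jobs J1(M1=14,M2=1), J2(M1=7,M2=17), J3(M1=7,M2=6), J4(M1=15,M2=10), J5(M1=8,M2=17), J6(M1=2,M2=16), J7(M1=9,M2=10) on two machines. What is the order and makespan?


Johnson's rule:
Group 1 (M1≤M2, sort by M1): ['J6', 'J2', 'J5', 'J7']
Group 2 (M1>M2, sort desc M2): ['J4', 'J3', 'J1']
Sequence: J6 → J2 → J5 → J7 → J4 → J3 → J1
Makespan calculation:
  J6: M1 done=2, M2 done=18
  J2: M1 done=9, M2 done=35
  J5: M1 done=17, M2 done=52
  J7: M1 done=26, M2 done=62
  J4: M1 done=41, M2 done=72
  J3: M1 done=48, M2 done=78
  J1: M1 done=62, M2 done=79
= Sequence: J6 → J2 → J5 → J7 → J4 → J3 → J1, Makespan: 79


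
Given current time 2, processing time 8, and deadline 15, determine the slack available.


Slack = due - current_time - processing
= 15 - 2 - 8
= 5


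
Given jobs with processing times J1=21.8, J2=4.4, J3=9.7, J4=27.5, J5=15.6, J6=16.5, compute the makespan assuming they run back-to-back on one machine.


Sequential makespan: sum all processing times
= 21.8 + 4.4 + 9.7 + 27.5 + 15.6 + 16.5
= 95.5 time units


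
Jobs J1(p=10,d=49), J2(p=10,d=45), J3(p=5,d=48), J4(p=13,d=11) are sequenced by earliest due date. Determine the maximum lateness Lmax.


EDD order: J4 → J2 → J3 → J1
Completion and lateness:
  J4: C=13, d=11, L=13-11=2
  J2: C=23, d=45, L=23-45=-22
  J3: C=28, d=48, L=28-48=-20
  J1: C=38, d=49, L=38-49=-11
Lmax = max(2, -22, -20, -11)
= 2


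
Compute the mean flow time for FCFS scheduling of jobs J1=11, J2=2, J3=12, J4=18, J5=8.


Completion times:
  J1: completes at 11
  J2: completes at 13
  J3: completes at 25
  J4: completes at 43
  J5: completes at 51
Sum = 143
Average = 143/5
= 28.60


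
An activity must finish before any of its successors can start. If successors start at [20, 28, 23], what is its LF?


LF = min of all successor start times
Successors start at: [20, 28, 23]
LF = min(20, 28, 23)
= 20


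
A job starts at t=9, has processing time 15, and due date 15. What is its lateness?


Completion = 9 + 15 = 24
Lateness = C - d = 24 - 15
= 9


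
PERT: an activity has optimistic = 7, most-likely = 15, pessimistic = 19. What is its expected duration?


te = (o + 4m + p) / 6
= (7 + 4×15 + 19) / 6
= (7 + 60 + 19) / 6
= 86 / 6
= 14.33


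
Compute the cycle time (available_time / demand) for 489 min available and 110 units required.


Cycle time = available time / demand
= 489 / 110
= 4.45 min/unit


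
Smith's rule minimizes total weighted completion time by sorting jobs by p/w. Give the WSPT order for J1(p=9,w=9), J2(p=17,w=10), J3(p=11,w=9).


WSPT (Smith's rule): sort by p/w ascending
  J1: p/w = 9/9 = 1.000
  J3: p/w = 11/9 = 1.222
  J2: p/w = 17/10 = 1.700
Order: J1 → J3 → J2


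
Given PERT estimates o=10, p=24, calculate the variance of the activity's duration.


σ² = ((p - o) / 6)² = (p - o)² / 36
= (24 - 10)² / 36
= 14² / 36
= 196 / 36
= 5.4444


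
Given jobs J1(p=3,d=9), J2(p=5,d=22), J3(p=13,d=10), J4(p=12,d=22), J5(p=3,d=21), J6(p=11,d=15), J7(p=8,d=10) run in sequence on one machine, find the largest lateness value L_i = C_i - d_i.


Lateness per job (L = C - d):
  J1: C=3, d=9, L=-6
  J2: C=8, d=22, L=-14
  J3: C=21, d=10, L=11
  J4: C=33, d=22, L=11
  J5: C=36, d=21, L=15
  J6: C=47, d=15, L=32
  J7: C=55, d=10, L=45
Lmax = max(-6, -14, 11, 11, 15, 32, 45)
= 45


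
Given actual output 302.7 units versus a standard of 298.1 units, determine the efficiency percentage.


Efficiency = (actual / standard) × 100
= (302.7 / 298.1) × 100
= 101.5%


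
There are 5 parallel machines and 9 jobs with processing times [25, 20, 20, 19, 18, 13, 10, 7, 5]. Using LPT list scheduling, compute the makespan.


Jobs (LPT sorted): [25, 20, 20, 19, 18, 13, 10, 7, 5]
Machines: 5
  J=25 → Machine 1 (load: 0+25=25)
  J=20 → Machine 2 (load: 0+20=20)
  J=20 → Machine 3 (load: 0+20=20)
  J=19 → Machine 4 (load: 0+19=19)
  J=18 → Machine 5 (load: 0+18=18)
  J=13 → Machine 5 (load: 18+13=31)
  J=10 → Machine 4 (load: 19+10=29)
  J=7 → Machine 2 (load: 20+7=27)
  J=5 → Machine 3 (load: 20+5=25)
Machine loads: [25, 27, 25, 29, 31]
Makespan = max = 31 time units


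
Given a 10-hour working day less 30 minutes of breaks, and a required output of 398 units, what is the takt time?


Available = 10×60 - 30 = 570 min
Takt time = 570 / 398
= 1.43 min/unit


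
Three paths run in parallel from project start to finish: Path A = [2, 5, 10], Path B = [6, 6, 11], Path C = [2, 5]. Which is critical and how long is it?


Path A: 2 + 5 + 10 = 17
Path B: 6 + 6 + 11 = 23
Path C: 2 + 5 = 7
Critical path = longest = max(17, 23, 7)
= 23 (Path B)


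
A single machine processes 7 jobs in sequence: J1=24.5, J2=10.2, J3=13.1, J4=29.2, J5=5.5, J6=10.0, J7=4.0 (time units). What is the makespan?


Sequential makespan: sum all processing times
= 24.5 + 10.2 + 13.1 + 29.2 + 5.5 + 10.0 + 4.0
= 96.5 time units


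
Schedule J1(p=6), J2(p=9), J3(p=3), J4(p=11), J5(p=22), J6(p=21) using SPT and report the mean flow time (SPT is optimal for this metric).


SPT order: J3 → J1 → J2 → J4 → J6 → J5
Completion times:
  J3: C=3
  J1: C=9
  J2: C=18
  J4: C=29
  J6: C=50
  J5: C=72
Sum = 181, n = 6
Mean flow = 181/6
= 30.17


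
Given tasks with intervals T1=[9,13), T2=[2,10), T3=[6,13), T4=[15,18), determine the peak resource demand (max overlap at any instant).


Check each time point for overlaps:
  t=9: 3 tasks active (T1, T2, T3)
Max concurrent = 3


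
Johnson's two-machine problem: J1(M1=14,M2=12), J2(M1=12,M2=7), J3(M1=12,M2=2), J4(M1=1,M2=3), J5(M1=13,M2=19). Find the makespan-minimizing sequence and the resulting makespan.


Johnson's rule:
Group 1 (M1≤M2, sort by M1): ['J4', 'J5']
Group 2 (M1>M2, sort desc M2): ['J1', 'J2', 'J3']
Sequence: J4 → J5 → J1 → J2 → J3
Makespan calculation:
  J4: M1 done=1, M2 done=4
  J5: M1 done=14, M2 done=33
  J1: M1 done=28, M2 done=45
  J2: M1 done=40, M2 done=52
  J3: M1 done=52, M2 done=54
= Sequence: J4 → J5 → J1 → J2 → J3, Makespan: 54


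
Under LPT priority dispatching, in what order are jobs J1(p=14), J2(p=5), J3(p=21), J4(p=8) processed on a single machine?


LPT: sort by longest processing time first
  J3: p=21
  J1: p=14
  J4: p=8
  J2: p=5
Order: J3 → J1 → J4 → J2


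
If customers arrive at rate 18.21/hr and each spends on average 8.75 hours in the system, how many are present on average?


Little's law: L = λ × W
= 18.21 × 8.75
= 159.34


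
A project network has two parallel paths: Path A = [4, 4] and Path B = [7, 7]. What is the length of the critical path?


Path A: 4 + 4 = 8
Path B: 7 + 7 = 14
Critical path = longest = max(8, 14)
= 14 (Path B)


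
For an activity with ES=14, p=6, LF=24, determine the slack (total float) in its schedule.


EF = ES + duration = 14 + 6 = 20
LS = LF - duration = 24 - 6 = 18
Total Float = LF - EF = 24 - 20
(or LS - ES = 18 - 14)
= 4


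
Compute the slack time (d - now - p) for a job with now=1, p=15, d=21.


Slack = due - current_time - processing
= 21 - 1 - 15
= 5


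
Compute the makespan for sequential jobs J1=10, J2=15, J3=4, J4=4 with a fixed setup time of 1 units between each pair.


Makespan = Σ processing + (n-1) × setup
= (10 + 15 + 4 + 4) + (4-1)×1
= 33 + 3
= 36 time units


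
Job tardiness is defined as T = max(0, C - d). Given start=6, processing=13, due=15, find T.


Completion = start + processing = 6 + 13 = 19
Tardiness = max(0, C - d) = max(0, 19 - 15)
= max(0, 4)
= 4


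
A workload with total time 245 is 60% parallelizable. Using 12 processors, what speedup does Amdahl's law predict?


Amdahl's law: T_p = T × ((1-p) + p/N)
= 245 × ((1-0.6) + 0.6/12)
= 245 × (0.40 + 0.0500)
= 245 × 0.4500
= 110.25
Speedup = 245/110.25
= 2.22×


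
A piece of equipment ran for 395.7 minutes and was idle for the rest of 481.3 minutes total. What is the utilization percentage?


Utilization = busy / total × 100
= 395.7 / 481.3 × 100
= 82.2%


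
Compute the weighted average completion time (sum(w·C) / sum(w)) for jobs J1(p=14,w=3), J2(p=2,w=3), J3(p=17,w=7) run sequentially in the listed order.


Completion times:
  J1: C=14, w×C=3×14=42
  J2: C=16, w×C=3×16=48
  J3: C=33, w×C=7×33=231
Sum w×C = 321
Sum w = 13
Weighted avg = 321/13
= 24.69


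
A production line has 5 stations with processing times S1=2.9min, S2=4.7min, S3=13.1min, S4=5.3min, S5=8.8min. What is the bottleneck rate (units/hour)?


Bottleneck = longest station time
Station times: [2.9, 4.7, 13.1, 5.3, 8.8]
Max = 13.1 min
Rate = 60 / 13.1
= 4.58 units/hour (bottleneck: 13.1min)


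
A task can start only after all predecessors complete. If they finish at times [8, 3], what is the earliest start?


ES = max of all predecessor completion times
Predecessors: [8, 3]
ES = max(8, 3)
= 8


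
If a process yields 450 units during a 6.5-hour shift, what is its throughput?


Throughput = units / time
= 450 / 6.5
= 69.2 units/hour


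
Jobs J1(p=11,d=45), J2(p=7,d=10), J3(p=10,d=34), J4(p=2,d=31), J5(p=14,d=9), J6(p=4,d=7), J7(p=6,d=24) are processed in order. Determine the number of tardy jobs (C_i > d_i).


Completion vs due date:
  J1: C=11, d=45 → on time
  J2: C=18, d=10 → TARDY
  J3: C=28, d=34 → on time
  J4: C=30, d=31 → on time
  J5: C=44, d=9 → TARDY
  J6: C=48, d=7 → TARDY
  J7: C=54, d=24 → TARDY
Tardy jobs: J2, J5, J6, J7
Count = 4


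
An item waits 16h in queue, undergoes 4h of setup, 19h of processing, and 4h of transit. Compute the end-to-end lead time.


Lead time = queue + setup + processing + transit
= 16 + 4 + 19 + 4
= 43 hours


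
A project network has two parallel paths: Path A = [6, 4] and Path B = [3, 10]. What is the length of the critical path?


Path A: 6 + 4 = 10
Path B: 3 + 10 = 13
Critical path = longest = max(10, 13)
= 13 (Path B)


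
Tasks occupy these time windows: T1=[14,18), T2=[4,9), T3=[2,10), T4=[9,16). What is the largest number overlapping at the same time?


Check each time point for overlaps:
  t=4: 2 tasks active (T2, T3)
Max concurrent = 2


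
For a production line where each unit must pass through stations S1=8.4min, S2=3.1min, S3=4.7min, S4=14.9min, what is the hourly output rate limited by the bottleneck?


Bottleneck = longest station time
Station times: [8.4, 3.1, 4.7, 14.9]
Max = 14.9 min
Rate = 60 / 14.9
= 4.03 units/hour (bottleneck: 14.9min)


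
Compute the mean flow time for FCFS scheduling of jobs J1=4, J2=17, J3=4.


Completion times:
  J1: completes at 4
  J2: completes at 21
  J3: completes at 25
Sum = 50
Average = 50/3
= 16.67


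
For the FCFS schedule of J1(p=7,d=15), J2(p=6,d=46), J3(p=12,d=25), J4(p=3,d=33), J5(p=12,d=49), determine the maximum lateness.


Lateness per job (L = C - d):
  J1: C=7, d=15, L=-8
  J2: C=13, d=46, L=-33
  J3: C=25, d=25, L=0
  J4: C=28, d=33, L=-5
  J5: C=40, d=49, L=-9
Lmax = max(-8, -33, 0, -5, -9)
= 0


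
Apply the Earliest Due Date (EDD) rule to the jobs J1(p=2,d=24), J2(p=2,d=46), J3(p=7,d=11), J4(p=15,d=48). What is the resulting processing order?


EDD: sort by earliest due date
  J3: d=11, p=7
  J1: d=24, p=2
  J2: d=46, p=2
  J4: d=48, p=15
Order: J3 → J1 → J2 → J4


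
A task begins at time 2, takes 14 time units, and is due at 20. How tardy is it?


Completion = start + processing = 2 + 14 = 16
Tardiness = max(0, C - d) = max(0, 16 - 20)
= max(0, -4)
= 0


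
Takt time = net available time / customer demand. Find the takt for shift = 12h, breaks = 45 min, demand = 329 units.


Available = 12×60 - 45 = 675 min
Takt time = 675 / 329
= 2.05 min/unit


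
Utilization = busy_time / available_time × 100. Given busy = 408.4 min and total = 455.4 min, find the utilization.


Utilization = busy / total × 100
= 408.4 / 455.4 × 100
= 89.7%


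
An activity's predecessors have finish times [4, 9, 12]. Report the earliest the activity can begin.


ES = max of all predecessor completion times
Predecessors: [4, 9, 12]
ES = max(4, 9, 12)
= 12


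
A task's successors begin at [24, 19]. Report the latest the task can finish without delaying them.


LF = min of all successor start times
Successors start at: [24, 19]
LF = min(24, 19)
= 19


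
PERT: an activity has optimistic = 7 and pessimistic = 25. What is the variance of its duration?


σ² = ((p - o) / 6)² = (p - o)² / 36
= (25 - 7)² / 36
= 18² / 36
= 324 / 36
= 9.0000


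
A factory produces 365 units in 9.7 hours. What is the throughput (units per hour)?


Throughput = units / time
= 365 / 9.7
= 37.6 units/hour


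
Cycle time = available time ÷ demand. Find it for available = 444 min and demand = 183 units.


Cycle time = available time / demand
= 444 / 183
= 2.43 min/unit


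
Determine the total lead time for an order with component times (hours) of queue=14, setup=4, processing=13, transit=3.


Lead time = queue + setup + processing + transit
= 14 + 4 + 13 + 3
= 34 hours


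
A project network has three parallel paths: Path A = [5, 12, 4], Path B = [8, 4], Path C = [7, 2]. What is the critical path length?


Path A: 5 + 12 + 4 = 21
Path B: 8 + 4 = 12
Path C: 7 + 2 = 9
Critical path = longest = max(21, 12, 9)
= 21 (Path A)


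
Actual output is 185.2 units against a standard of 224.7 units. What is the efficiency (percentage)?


Efficiency = (actual / standard) × 100
= (185.2 / 224.7) × 100
= 82.4%


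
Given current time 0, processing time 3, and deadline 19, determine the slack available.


Slack = due - current_time - processing
= 19 - 0 - 3
= 16


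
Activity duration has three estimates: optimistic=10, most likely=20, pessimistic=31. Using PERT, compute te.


te = (o + 4m + p) / 6
= (10 + 4×20 + 31) / 6
= (10 + 80 + 31) / 6
= 121 / 6
= 20.17


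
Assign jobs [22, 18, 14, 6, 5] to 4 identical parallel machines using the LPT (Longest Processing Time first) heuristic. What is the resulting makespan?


Jobs (LPT sorted): [22, 18, 14, 6, 5]
Machines: 4
  J=22 → Machine 1 (load: 0+22=22)
  J=18 → Machine 2 (load: 0+18=18)
  J=14 → Machine 3 (load: 0+14=14)
  J=6 → Machine 4 (load: 0+6=6)
  J=5 → Machine 4 (load: 6+5=11)
Machine loads: [22, 18, 14, 11]
Makespan = max = 22 time units


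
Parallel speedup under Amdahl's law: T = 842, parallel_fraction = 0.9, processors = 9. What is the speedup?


Amdahl's law: T_p = T × ((1-p) + p/N)
= 842 × ((1-0.9) + 0.9/9)
= 842 × (0.10 + 0.1000)
= 842 × 0.2000
= 168.40
Speedup = 842/168.40
= 5.00×


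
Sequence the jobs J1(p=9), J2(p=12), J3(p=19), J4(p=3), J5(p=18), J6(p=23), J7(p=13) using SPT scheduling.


SPT: sort by shortest processing time
  J4: p=3
  J1: p=9
  J2: p=12
  J7: p=13
  J5: p=18
  J3: p=19
  J6: p=23
Order: J4 → J1 → J2 → J7 → J5 → J3 → J6


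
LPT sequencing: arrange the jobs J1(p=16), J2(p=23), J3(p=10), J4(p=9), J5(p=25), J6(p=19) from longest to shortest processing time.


LPT: sort by longest processing time first
  J5: p=25
  J2: p=23
  J6: p=19
  J1: p=16
  J3: p=10
  J4: p=9
Order: J5 → J2 → J6 → J1 → J3 → J4


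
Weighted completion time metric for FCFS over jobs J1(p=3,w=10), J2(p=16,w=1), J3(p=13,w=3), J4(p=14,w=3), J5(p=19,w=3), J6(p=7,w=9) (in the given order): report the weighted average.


Completion times:
  J1: C=3, w×C=10×3=30
  J2: C=19, w×C=1×19=19
  J3: C=32, w×C=3×32=96
  J4: C=46, w×C=3×46=138
  J5: C=65, w×C=3×65=195
  J6: C=72, w×C=9×72=648
Sum w×C = 1126
Sum w = 29
Weighted avg = 1126/29
= 38.83


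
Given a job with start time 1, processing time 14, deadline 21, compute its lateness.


Completion = 1 + 14 = 15
Lateness = C - d = 15 - 21
= -6


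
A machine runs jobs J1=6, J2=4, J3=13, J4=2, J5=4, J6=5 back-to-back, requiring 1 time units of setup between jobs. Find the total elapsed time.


Makespan = Σ processing + (n-1) × setup
= (6 + 4 + 13 + 2 + 4 + 5) + (6-1)×1
= 34 + 5
= 39 time units


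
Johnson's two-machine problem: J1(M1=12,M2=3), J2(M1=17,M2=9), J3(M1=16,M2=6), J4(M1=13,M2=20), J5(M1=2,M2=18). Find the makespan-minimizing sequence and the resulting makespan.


Johnson's rule:
Group 1 (M1≤M2, sort by M1): ['J5', 'J4']
Group 2 (M1>M2, sort desc M2): ['J2', 'J3', 'J1']
Sequence: J5 → J4 → J2 → J3 → J1
Makespan calculation:
  J5: M1 done=2, M2 done=20
  J4: M1 done=15, M2 done=40
  J2: M1 done=32, M2 done=49
  J3: M1 done=48, M2 done=55
  J1: M1 done=60, M2 done=63
= Sequence: J5 → J4 → J2 → J3 → J1, Makespan: 63


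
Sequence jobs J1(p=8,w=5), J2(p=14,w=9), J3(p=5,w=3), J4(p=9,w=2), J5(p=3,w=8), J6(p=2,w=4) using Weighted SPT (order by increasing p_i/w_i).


WSPT (Smith's rule): sort by p/w ascending
  J5: p/w = 3/8 = 0.375
  J6: p/w = 2/4 = 0.500
  J2: p/w = 14/9 = 1.556
  J1: p/w = 8/5 = 1.600
  J3: p/w = 5/3 = 1.667
  J4: p/w = 9/2 = 4.500
Order: J5 → J6 → J2 → J1 → J3 → J4


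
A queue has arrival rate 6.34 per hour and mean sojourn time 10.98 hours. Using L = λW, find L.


Little's law: L = λ × W
= 6.34 × 10.98
= 69.61


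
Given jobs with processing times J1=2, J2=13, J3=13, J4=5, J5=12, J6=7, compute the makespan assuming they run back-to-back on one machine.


Sequential makespan: sum all processing times
= 2 + 13 + 13 + 5 + 12 + 7
= 52 time units


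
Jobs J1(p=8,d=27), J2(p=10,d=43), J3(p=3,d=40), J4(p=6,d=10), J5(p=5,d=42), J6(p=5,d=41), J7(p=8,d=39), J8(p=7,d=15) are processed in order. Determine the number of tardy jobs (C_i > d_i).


Completion vs due date:
  J1: C=8, d=27 → on time
  J2: C=18, d=43 → on time
  J3: C=21, d=40 → on time
  J4: C=27, d=10 → TARDY
  J5: C=32, d=42 → on time
  J6: C=37, d=41 → on time
  J7: C=45, d=39 → TARDY
  J8: C=52, d=15 → TARDY
Tardy jobs: J4, J7, J8
Count = 3


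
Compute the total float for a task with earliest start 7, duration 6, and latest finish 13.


EF = ES + duration = 7 + 6 = 13
LS = LF - duration = 13 - 6 = 7
Total Float = LF - EF = 13 - 13
(or LS - ES = 7 - 7)
= 0
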